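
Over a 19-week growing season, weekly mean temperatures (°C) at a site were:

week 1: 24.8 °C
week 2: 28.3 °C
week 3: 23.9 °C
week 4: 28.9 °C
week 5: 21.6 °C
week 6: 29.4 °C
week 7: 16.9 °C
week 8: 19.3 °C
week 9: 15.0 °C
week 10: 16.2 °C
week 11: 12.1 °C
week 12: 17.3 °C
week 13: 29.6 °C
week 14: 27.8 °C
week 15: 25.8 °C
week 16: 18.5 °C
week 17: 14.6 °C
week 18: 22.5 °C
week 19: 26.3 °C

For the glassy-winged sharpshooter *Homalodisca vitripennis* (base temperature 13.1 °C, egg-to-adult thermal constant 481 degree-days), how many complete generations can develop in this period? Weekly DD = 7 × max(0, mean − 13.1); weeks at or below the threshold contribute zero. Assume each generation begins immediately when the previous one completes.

Weekly DD (7 × max(0, T̄ − 13.1)): 81.9, 106.4, 75.6, 110.6, 59.5, 114.1, 26.6, 43.4, 13.3, 21.7, 0.0, 29.4, 115.5, 102.9, 88.9, 37.8, 10.5, 65.8, 92.4.
Season total = 1196.3 DD.
Complete generations = ⌊1196.3 / 481⌋ = 2.

2 generations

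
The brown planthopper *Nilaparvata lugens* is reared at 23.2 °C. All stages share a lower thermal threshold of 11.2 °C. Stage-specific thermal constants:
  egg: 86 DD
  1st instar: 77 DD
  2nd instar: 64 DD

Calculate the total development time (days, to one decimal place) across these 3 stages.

18.9 days

Daily accumulation at 23.2 °C = 23.2 − 11.2 = 12.0 DD/day.
Total K = 86 + 77 + 64 = 227 DD.
Total duration = 227 / 12.0 = 18.917 ≈ 18.9 days.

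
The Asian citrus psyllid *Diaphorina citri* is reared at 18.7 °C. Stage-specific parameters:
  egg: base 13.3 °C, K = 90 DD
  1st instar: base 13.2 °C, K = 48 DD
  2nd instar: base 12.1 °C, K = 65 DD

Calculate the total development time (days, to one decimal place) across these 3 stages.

egg: 90 / (18.7 − 13.3) = 90 / 5.4 = 16.667 d.
1st instar: 48 / (18.7 − 13.2) = 48 / 5.5 = 8.727 d.
2nd instar: 65 / (18.7 − 12.1) = 65 / 6.6 = 9.848 d.
Sum = 35.242 ≈ 35.2 days.

35.2 days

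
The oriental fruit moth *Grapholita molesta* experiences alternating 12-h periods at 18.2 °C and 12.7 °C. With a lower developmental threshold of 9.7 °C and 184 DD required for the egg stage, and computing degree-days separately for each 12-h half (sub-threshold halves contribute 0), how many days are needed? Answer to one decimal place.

32.0 days

Day half: max(0, 18.2 − 9.7) × 0.5 = 8.5 × 0.5 = 4.25 DD.
Night half: max(0, 12.7 − 9.7) × 0.5 = 3.0 × 0.5 = 1.50 DD.
Per 24 h: 5.75 DD/day.
Duration = 184 / 5.75 = 32.000 ≈ 32.0 days.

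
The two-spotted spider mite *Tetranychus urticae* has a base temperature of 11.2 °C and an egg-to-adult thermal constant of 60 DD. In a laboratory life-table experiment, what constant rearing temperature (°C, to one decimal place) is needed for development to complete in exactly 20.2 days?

14.2 °C

Required daily accumulation = 60 / 20.2 = 2.970 DD/day.
T = T_base + 2.970 = 11.2 + 2.970 = 14.170 ≈ 14.2 °C.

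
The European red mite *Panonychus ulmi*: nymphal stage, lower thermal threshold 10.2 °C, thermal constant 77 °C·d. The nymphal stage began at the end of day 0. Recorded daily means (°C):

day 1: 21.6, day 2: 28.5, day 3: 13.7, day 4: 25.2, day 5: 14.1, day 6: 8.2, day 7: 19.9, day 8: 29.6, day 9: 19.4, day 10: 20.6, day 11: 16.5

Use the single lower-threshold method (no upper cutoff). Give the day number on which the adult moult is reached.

Daily DD above 10.2 °C: 11.4, 18.3, 3.5, 15.0, 3.9, 0.0, 9.7, 19.4, 9.2, 10.4, 6.3.
Cumulative: 11.4, 29.7, 33.2, 48.2, 52.1, 52.1, 61.8, 81.2, 90.4, 100.8, 107.1.
The total first reaches 77 DD on day 8.

day 8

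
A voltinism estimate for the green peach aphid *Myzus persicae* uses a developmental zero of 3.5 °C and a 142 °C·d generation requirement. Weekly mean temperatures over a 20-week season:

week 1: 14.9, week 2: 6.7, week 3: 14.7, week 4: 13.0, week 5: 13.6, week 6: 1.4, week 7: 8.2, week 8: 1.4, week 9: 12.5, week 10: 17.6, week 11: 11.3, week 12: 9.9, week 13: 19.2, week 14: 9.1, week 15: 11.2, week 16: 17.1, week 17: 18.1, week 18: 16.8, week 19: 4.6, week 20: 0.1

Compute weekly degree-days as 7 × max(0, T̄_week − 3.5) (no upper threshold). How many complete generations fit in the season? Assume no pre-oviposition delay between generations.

7 generations

Weekly DD (7 × max(0, T̄ − 3.5)): 79.8, 22.4, 78.4, 66.5, 70.7, 0.0, 32.9, 0.0, 63.0, 98.7, 54.6, 44.8, 109.9, 39.2, 53.9, 95.2, 102.2, 93.1, 7.7, 0.0.
Season total = 1113.0 DD.
Complete generations = ⌊1113.0 / 142⌋ = 7.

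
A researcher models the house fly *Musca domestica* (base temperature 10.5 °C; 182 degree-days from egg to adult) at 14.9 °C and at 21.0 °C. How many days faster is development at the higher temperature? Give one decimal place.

24.0 days

At 14.9 °C: 182 / (14.9 − 10.5) = 182 / 4.4 = 41.364 d.
At 21.0 °C: 182 / (21.0 − 10.5) = 182 / 10.5 = 17.333 d.
Difference = |41.364 − 17.333| = 24.030 ≈ 24.0 days.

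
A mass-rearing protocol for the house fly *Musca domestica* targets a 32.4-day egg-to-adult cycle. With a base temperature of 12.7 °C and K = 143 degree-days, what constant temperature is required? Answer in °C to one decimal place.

Required daily accumulation = 143 / 32.4 = 4.414 DD/day.
T = T_base + 4.414 = 12.7 + 4.414 = 17.114 ≈ 17.1 °C.

17.1 °C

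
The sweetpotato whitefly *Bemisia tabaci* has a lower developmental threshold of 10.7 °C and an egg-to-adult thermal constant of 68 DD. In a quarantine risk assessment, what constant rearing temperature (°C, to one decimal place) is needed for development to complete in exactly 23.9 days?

Required daily accumulation = 68 / 23.9 = 2.845 DD/day.
T = T_base + 2.845 = 10.7 + 2.845 = 13.545 ≈ 13.5 °C.

13.5 °C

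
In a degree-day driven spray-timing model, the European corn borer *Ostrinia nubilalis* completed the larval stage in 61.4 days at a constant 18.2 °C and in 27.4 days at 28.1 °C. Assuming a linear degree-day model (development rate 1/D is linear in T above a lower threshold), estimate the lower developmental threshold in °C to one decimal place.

Equal thermal constants: D₁(T₁ − T_b) = D₂(T₂ − T_b).
61.4·(18.2 − T_b) = 27.4·(28.1 − T_b)
T_b = (61.4·18.2 − 27.4·28.1) / (61.4 − 27.4) = 347.54 / 34.0 = 10.222 °C ≈ 10.2 °C.

10.2 °C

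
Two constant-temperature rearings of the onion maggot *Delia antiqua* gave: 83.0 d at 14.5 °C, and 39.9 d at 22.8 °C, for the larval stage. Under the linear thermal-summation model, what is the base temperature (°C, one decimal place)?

Under the model K = D·(T − T_b), so D₁·(T₁ − T_b) = D₂·(T₂ − T_b).
83.0·(14.5 − T_b) = 39.9·(22.8 − T_b)
T_b = (83.0·14.5 − 39.9·22.8) / (83.0 − 39.9) = 293.78 / 43.1 = 6.816 °C ≈ 6.8 °C.

6.8 °C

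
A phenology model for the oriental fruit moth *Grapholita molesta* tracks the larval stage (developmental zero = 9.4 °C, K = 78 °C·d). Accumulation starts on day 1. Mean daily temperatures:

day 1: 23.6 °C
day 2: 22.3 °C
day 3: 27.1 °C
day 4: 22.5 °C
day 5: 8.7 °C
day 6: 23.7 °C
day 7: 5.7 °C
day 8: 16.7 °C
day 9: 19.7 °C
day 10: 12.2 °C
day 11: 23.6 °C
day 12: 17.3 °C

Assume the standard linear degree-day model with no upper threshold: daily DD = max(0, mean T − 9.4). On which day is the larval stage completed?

day 8

Daily DD above 9.4 °C: 14.2, 12.9, 17.7, 13.1, 0.0, 14.3, 0.0, 7.3, 10.3, 2.8, 14.2, 7.9.
Cumulative: 14.2, 27.1, 44.8, 57.9, 57.9, 72.2, 72.2, 79.5, 89.8, 92.6, 106.8, 114.7.
The total first reaches 78 DD on day 8.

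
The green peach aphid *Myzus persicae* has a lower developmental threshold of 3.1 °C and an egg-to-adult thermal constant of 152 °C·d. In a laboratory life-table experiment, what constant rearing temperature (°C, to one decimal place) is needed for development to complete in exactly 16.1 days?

12.5 °C

Required daily accumulation = 152 / 16.1 = 9.441 DD/day.
T = T_base + 9.441 = 3.1 + 9.441 = 12.541 ≈ 12.5 °C.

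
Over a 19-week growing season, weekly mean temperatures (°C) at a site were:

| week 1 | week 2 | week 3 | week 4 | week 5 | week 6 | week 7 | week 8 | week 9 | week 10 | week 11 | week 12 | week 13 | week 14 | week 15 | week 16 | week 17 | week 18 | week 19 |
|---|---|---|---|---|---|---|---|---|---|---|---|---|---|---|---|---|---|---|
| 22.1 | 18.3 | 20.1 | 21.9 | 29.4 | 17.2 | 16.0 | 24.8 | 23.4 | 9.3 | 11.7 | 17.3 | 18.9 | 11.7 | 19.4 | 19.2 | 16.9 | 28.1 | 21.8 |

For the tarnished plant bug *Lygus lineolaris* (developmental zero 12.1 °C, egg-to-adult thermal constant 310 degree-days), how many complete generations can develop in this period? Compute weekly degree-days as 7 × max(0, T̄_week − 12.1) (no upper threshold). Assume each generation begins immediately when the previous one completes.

Weekly DD (7 × max(0, T̄ − 12.1)): 70.0, 43.4, 56.0, 68.6, 121.1, 35.7, 27.3, 88.9, 79.1, 0.0, 0.0, 36.4, 47.6, 0.0, 51.1, 49.7, 33.6, 112.0, 67.9.
Season total = 988.4 DD.
Complete generations = ⌊988.4 / 310⌋ = 3.

3 generations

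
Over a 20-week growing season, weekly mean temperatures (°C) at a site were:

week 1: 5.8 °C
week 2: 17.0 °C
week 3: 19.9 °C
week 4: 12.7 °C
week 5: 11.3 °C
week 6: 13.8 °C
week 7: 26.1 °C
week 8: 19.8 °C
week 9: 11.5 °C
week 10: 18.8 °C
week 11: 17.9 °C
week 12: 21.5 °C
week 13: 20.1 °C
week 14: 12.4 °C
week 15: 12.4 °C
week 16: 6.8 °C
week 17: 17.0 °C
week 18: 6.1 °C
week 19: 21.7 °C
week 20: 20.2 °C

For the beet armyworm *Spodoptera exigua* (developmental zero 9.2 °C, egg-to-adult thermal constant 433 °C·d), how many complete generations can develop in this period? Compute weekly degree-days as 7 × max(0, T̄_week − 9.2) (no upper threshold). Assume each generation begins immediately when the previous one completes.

Weekly DD (7 × max(0, T̄ − 9.2)): 0.0, 54.6, 74.9, 24.5, 14.7, 32.2, 118.3, 74.2, 16.1, 67.2, 60.9, 86.1, 76.3, 22.4, 22.4, 0.0, 54.6, 0.0, 87.5, 77.0.
Season total = 963.9 DD.
Complete generations = ⌊963.9 / 433⌋ = 2.

2 generations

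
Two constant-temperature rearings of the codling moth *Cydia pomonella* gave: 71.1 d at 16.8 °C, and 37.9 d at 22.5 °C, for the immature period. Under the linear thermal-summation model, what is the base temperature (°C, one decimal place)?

10.3 °C

Linear rate model ⇒ the product D·(T − T_b) is constant across temperatures.
71.1·(16.8 − T_b) = 37.9·(22.5 − T_b)
T_b = (71.1·16.8 − 37.9·22.5) / (71.1 − 37.9) = 341.73 / 33.2 = 10.293 °C ≈ 10.3 °C.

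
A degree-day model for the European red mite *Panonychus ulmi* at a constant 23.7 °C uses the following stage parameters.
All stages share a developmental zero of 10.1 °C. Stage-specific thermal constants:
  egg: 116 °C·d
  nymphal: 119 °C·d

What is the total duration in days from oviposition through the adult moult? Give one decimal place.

Daily accumulation at 23.7 °C = 23.7 − 10.1 = 13.6 DD/day.
Total K = 116 + 119 = 235 DD.
Total duration = 235 / 13.6 = 17.279 ≈ 17.3 days.

17.3 days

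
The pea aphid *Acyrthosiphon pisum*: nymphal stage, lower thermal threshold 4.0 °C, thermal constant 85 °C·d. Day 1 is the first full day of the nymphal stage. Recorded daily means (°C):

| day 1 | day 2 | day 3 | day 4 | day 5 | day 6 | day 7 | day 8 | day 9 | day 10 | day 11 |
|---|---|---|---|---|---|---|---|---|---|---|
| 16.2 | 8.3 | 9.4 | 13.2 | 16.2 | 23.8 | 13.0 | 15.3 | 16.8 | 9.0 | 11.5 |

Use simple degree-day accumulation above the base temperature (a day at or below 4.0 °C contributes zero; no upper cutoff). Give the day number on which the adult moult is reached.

day 9

Daily DD above 4.0 °C: 12.2, 4.3, 5.4, 9.2, 12.2, 19.8, 9.0, 11.3, 12.8, 5.0, 7.5.
Cumulative: 12.2, 16.5, 21.9, 31.1, 43.3, 63.1, 72.1, 83.4, 96.2, 101.2, 108.7.
The total first reaches 85 DD on day 9.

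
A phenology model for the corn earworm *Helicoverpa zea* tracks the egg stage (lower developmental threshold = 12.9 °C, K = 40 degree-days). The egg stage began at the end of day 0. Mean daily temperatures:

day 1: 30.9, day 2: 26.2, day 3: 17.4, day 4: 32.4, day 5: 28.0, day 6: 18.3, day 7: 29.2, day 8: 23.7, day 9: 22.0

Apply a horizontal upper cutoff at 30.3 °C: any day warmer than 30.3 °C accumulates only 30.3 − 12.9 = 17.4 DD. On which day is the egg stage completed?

day 4

Daily DD above 12.9 °C (capped at 17.4): 17.4, 13.3, 4.5, 17.4, 15.1, 5.4, 16.3, 10.8, 9.1.
Cumulative: 17.4, 30.7, 35.2, 52.6, 67.7, 73.1, 89.4, 100.2, 109.3.
The total first reaches 40 DD on day 4.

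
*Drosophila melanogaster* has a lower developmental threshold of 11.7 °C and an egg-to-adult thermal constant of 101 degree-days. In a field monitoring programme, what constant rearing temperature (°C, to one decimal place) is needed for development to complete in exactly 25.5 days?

Required daily accumulation = 101 / 25.5 = 3.961 DD/day.
T = T_base + 3.961 = 11.7 + 3.961 = 15.661 ≈ 15.7 °C.

15.7 °C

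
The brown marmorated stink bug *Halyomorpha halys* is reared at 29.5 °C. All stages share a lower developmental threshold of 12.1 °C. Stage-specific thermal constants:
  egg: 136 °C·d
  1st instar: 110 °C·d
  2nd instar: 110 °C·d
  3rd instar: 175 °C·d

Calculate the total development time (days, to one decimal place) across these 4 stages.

Daily accumulation at 29.5 °C = 29.5 − 12.1 = 17.4 DD/day.
Total K = 136 + 110 + 110 + 175 = 531 DD.
Total duration = 531 / 17.4 = 30.517 ≈ 30.5 days.

30.5 days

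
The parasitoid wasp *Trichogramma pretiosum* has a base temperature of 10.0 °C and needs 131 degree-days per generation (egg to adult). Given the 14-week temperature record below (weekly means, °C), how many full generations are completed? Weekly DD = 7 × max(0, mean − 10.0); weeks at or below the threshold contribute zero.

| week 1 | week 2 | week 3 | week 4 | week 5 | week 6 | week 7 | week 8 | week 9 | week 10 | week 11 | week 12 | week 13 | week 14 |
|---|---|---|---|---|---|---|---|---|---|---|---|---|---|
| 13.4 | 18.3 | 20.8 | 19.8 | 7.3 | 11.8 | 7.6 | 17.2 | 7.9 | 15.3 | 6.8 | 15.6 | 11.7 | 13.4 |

Weekly DD (7 × max(0, T̄ − 10.0)): 23.8, 58.1, 75.6, 68.6, 0.0, 12.6, 0.0, 50.4, 0.0, 37.1, 0.0, 39.2, 11.9, 23.8.
Season total = 401.1 DD.
Complete generations = ⌊401.1 / 131⌋ = 3.

3 generations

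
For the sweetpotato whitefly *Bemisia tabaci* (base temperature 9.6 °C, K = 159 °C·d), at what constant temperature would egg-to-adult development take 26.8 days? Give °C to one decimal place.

15.5 °C

Required daily accumulation = 159 / 26.8 = 5.933 DD/day.
T = T_base + 5.933 = 9.6 + 5.933 = 15.533 ≈ 15.5 °C.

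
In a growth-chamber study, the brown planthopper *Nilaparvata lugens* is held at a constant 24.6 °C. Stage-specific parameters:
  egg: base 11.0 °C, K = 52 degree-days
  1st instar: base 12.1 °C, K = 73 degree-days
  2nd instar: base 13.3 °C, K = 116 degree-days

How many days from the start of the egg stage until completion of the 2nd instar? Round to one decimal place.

19.9 days

egg: 52 / (24.6 − 11.0) = 52 / 13.6 = 3.824 d.
1st instar: 73 / (24.6 − 12.1) = 73 / 12.5 = 5.840 d.
2nd instar: 116 / (24.6 − 13.3) = 116 / 11.3 = 10.265 d.
Sum = 19.929 ≈ 19.9 days.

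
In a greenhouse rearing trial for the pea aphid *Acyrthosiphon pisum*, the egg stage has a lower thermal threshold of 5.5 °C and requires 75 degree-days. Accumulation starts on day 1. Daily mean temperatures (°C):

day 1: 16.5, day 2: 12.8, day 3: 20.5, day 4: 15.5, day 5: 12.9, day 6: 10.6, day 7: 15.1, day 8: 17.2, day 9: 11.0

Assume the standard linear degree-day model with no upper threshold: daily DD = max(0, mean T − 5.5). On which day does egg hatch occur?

Daily DD above 5.5 °C: 11.0, 7.3, 15.0, 10.0, 7.4, 5.1, 9.6, 11.7, 5.5.
Cumulative: 11.0, 18.3, 33.3, 43.3, 50.7, 55.8, 65.4, 77.1, 82.6.
The total first reaches 75 DD on day 8.

day 8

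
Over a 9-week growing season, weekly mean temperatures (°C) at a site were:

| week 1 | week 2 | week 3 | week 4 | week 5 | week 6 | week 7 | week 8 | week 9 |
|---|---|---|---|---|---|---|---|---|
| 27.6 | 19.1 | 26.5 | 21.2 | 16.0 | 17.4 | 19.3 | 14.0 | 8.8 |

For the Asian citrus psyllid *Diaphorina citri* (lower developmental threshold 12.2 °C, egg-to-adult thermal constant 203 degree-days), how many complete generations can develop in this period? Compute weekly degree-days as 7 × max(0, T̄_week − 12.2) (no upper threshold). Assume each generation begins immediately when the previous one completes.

Weekly DD (7 × max(0, T̄ − 12.2)): 107.8, 48.3, 100.1, 63.0, 26.6, 36.4, 49.7, 12.6, 0.0.
Season total = 444.5 DD.
Complete generations = ⌊444.5 / 203⌋ = 2.

2 generations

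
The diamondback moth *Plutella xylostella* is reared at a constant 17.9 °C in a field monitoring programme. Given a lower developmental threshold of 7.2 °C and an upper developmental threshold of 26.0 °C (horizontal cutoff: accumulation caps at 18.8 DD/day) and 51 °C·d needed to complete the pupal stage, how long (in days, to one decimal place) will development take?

Daily accumulation = 17.9 − 7.2 = 10.7 DD/day.
Duration = 51 / 10.7 = 4.766 ≈ 4.8 days.

4.8 days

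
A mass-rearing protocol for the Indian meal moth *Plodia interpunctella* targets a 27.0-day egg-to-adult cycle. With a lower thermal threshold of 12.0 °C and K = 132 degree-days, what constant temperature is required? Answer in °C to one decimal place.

Required daily accumulation = 132 / 27.0 = 4.889 DD/day.
T = T_base + 4.889 = 12.0 + 4.889 = 16.889 ≈ 16.9 °C.

16.9 °C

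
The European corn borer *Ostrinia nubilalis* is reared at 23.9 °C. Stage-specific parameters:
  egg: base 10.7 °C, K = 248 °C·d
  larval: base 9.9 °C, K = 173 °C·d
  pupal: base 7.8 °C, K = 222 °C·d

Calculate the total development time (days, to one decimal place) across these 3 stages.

egg: 248 / (23.9 − 10.7) = 248 / 13.2 = 18.788 d.
larval: 173 / (23.9 − 9.9) = 173 / 14.0 = 12.357 d.
pupal: 222 / (23.9 − 7.8) = 222 / 16.1 = 13.789 d.
Sum = 44.934 ≈ 44.9 days.

44.9 days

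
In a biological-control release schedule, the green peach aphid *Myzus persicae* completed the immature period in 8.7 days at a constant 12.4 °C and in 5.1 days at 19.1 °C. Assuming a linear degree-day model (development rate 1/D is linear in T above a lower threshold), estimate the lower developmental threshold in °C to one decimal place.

2.9 °C

Equal thermal constants: D₁(T₁ − T_b) = D₂(T₂ − T_b).
8.7·(12.4 − T_b) = 5.1·(19.1 − T_b)
T_b = (8.7·12.4 − 5.1·19.1) / (8.7 − 5.1) = 10.47 / 3.6 = 2.908 °C ≈ 2.9 °C.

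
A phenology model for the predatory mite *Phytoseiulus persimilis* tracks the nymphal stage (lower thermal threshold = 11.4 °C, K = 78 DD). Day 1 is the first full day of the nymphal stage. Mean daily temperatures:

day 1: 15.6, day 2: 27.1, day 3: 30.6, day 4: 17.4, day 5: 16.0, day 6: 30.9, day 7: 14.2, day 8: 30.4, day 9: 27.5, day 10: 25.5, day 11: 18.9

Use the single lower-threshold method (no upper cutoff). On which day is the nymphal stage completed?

Daily DD above 11.4 °C: 4.2, 15.7, 19.2, 6.0, 4.6, 19.5, 2.8, 19.0, 16.1, 14.1, 7.5.
Cumulative: 4.2, 19.9, 39.1, 45.1, 49.7, 69.2, 72.0, 91.0, 107.1, 121.2, 128.7.
The total first reaches 78 DD on day 8.

day 8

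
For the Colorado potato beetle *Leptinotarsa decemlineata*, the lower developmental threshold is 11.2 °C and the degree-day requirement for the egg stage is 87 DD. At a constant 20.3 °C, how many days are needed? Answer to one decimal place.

Daily accumulation = 20.3 − 11.2 = 9.1 DD/day.
Duration = 87 / 9.1 = 9.560 ≈ 9.6 days.

9.6 days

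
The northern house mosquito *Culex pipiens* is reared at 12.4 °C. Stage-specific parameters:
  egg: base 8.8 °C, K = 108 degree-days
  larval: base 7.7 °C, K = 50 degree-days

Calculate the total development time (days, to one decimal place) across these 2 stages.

egg: 108 / (12.4 − 8.8) = 108 / 3.6 = 30.000 d.
larval: 50 / (12.4 − 7.7) = 50 / 4.7 = 10.638 d.
Sum = 40.638 ≈ 40.6 days.

40.6 days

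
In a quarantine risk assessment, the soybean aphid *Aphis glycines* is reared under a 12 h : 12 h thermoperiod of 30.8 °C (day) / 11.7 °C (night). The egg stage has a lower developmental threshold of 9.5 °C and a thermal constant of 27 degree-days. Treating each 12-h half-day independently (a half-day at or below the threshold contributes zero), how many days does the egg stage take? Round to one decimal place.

2.3 days

Day half: max(0, 30.8 − 9.5) × 0.5 = 21.3 × 0.5 = 10.65 DD.
Night half: max(0, 11.7 − 9.5) × 0.5 = 2.2 × 0.5 = 1.10 DD.
Per 24 h: 11.75 DD/day.
Duration = 27 / 11.75 = 2.298 ≈ 2.3 days.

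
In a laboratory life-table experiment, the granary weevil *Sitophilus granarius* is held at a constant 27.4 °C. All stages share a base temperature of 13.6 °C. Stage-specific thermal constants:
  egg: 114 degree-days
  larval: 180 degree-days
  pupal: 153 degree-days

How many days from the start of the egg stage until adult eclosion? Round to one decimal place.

Daily accumulation at 27.4 °C = 27.4 − 13.6 = 13.8 DD/day.
Total K = 114 + 180 + 153 = 447 DD.
Total duration = 447 / 13.8 = 32.391 ≈ 32.4 days.

32.4 days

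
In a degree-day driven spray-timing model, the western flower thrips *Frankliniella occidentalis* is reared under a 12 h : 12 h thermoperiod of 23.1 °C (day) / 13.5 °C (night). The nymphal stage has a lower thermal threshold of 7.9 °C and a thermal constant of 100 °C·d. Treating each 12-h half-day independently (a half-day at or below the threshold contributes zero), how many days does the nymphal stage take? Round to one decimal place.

9.6 days

Day half: max(0, 23.1 − 7.9) × 0.5 = 15.2 × 0.5 = 7.60 DD.
Night half: max(0, 13.5 − 7.9) × 0.5 = 5.6 × 0.5 = 2.80 DD.
Per 24 h: 10.40 DD/day.
Duration = 100 / 10.40 = 9.615 ≈ 9.6 days.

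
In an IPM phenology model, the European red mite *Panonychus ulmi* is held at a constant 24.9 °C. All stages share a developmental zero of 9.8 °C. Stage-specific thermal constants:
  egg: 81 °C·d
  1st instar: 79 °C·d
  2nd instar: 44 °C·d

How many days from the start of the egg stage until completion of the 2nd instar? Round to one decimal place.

13.5 days

Daily accumulation at 24.9 °C = 24.9 − 9.8 = 15.1 DD/day.
Total K = 81 + 79 + 44 = 204 DD.
Total duration = 204 / 15.1 = 13.510 ≈ 13.5 days.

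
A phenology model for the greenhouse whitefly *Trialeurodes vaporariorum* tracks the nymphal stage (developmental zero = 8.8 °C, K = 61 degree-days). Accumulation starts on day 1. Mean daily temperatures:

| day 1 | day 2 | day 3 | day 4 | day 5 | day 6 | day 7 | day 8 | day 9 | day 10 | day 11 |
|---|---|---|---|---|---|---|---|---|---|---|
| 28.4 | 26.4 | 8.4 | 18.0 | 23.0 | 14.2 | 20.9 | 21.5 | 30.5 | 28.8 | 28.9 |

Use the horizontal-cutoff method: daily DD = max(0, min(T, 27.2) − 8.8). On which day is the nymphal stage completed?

Daily DD above 8.8 °C (capped at 18.4): 18.4, 17.6, 0.0, 9.2, 14.2, 5.4, 12.1, 12.7, 18.4, 18.4, 18.4.
Cumulative: 18.4, 36.0, 36.0, 45.2, 59.4, 64.8, 76.9, 89.6, 108.0, 126.4, 144.8.
The total first reaches 61 DD on day 6.

day 6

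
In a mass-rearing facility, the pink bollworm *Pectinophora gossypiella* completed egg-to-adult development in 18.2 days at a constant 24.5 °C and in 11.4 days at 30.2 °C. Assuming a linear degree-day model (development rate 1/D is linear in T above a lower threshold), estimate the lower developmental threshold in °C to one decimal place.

Under the model K = D·(T − T_b), so D₁·(T₁ − T_b) = D₂·(T₂ − T_b).
18.2·(24.5 − T_b) = 11.4·(30.2 − T_b)
T_b = (18.2·24.5 − 11.4·30.2) / (18.2 − 11.4) = 101.62 / 6.8 = 14.944 °C ≈ 14.9 °C.

14.9 °C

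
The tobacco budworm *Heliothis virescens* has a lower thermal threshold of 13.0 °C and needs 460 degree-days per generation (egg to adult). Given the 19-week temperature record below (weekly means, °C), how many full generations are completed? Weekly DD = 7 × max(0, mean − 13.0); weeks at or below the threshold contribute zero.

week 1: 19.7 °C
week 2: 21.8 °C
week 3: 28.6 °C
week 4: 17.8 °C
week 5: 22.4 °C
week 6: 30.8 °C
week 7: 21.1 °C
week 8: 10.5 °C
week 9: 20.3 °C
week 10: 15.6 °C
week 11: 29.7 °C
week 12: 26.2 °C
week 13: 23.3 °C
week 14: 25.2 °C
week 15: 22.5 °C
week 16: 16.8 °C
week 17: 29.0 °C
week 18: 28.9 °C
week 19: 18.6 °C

Weekly DD (7 × max(0, T̄ − 13.0)): 46.9, 61.6, 109.2, 33.6, 65.8, 124.6, 56.7, 0.0, 51.1, 18.2, 116.9, 92.4, 72.1, 85.4, 66.5, 26.6, 112.0, 111.3, 39.2.
Season total = 1290.1 DD.
Complete generations = ⌊1290.1 / 460⌋ = 2.

2 generations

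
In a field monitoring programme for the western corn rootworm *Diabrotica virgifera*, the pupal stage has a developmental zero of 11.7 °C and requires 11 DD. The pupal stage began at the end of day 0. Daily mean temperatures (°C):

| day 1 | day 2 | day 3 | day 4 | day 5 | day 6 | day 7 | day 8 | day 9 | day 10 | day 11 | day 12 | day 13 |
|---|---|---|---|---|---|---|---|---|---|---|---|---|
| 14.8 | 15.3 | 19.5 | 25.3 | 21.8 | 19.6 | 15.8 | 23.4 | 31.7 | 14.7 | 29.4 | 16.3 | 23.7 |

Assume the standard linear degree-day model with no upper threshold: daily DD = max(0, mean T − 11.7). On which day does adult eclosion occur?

day 3

Daily DD above 11.7 °C: 3.1, 3.6, 7.8, 13.6, 10.1, 7.9, 4.1, 11.7, 20.0, 3.0, 17.7, 4.6, 12.0.
Cumulative: 3.1, 6.7, 14.5, 28.1, 38.2, 46.1, 50.2, 61.9, 81.9, 84.9, 102.6, 107.2, 119.2.
The total first reaches 11 DD on day 3.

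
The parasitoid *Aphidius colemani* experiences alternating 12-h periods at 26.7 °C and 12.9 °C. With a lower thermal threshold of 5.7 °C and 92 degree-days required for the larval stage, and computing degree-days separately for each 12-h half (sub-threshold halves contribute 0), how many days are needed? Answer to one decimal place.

6.5 days

Day half: max(0, 26.7 − 5.7) × 0.5 = 21.0 × 0.5 = 10.50 DD.
Night half: max(0, 12.9 − 5.7) × 0.5 = 7.2 × 0.5 = 3.60 DD.
Per 24 h: 14.10 DD/day.
Duration = 92 / 14.10 = 6.525 ≈ 6.5 days.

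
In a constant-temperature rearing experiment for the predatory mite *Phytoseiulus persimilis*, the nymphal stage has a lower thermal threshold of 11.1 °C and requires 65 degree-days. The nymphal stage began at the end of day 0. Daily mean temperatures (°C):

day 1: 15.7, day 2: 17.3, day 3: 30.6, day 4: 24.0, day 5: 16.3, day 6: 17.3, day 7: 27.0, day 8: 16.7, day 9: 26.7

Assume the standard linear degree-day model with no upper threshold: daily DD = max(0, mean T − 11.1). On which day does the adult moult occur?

day 7

Daily DD above 11.1 °C: 4.6, 6.2, 19.5, 12.9, 5.2, 6.2, 15.9, 5.6, 15.6.
Cumulative: 4.6, 10.8, 30.3, 43.2, 48.4, 54.6, 70.5, 76.1, 91.7.
The total first reaches 65 DD on day 7.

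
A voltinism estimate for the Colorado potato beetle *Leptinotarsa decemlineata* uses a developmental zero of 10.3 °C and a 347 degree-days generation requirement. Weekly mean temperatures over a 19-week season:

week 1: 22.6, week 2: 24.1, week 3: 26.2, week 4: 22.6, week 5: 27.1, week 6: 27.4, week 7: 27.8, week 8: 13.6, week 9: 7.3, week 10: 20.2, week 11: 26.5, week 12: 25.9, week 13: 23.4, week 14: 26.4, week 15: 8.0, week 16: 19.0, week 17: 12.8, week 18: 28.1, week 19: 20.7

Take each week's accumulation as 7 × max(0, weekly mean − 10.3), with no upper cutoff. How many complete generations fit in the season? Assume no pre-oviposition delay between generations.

4 generations

Weekly DD (7 × max(0, T̄ − 10.3)): 86.1, 96.6, 111.3, 86.1, 117.6, 119.7, 122.5, 23.1, 0.0, 69.3, 113.4, 109.2, 91.7, 112.7, 0.0, 60.9, 17.5, 124.6, 72.8.
Season total = 1535.1 DD.
Complete generations = ⌊1535.1 / 347⌋ = 4.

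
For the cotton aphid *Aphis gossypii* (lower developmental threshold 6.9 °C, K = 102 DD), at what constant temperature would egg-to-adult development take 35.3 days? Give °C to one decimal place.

Required daily accumulation = 102 / 35.3 = 2.890 DD/day.
T = T_base + 2.890 = 6.9 + 2.890 = 9.790 ≈ 9.8 °C.

9.8 °C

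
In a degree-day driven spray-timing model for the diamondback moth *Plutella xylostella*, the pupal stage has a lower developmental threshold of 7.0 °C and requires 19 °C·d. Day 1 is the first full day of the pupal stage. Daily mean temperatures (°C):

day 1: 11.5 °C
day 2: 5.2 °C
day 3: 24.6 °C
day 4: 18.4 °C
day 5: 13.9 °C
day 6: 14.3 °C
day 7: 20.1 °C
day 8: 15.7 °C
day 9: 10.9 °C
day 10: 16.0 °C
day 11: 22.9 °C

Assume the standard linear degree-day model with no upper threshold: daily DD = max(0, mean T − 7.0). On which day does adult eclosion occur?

day 3

Daily DD above 7.0 °C: 4.5, 0.0, 17.6, 11.4, 6.9, 7.3, 13.1, 8.7, 3.9, 9.0, 15.9.
Cumulative: 4.5, 4.5, 22.1, 33.5, 40.4, 47.7, 60.8, 69.5, 73.4, 82.4, 98.3.
The total first reaches 19 DD on day 3.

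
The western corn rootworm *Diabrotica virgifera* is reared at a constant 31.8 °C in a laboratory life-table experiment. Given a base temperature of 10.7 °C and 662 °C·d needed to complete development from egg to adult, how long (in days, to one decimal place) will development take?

31.4 days

Daily accumulation = 31.8 − 10.7 = 21.1 DD/day.
Duration = 662 / 21.1 = 31.374 ≈ 31.4 days.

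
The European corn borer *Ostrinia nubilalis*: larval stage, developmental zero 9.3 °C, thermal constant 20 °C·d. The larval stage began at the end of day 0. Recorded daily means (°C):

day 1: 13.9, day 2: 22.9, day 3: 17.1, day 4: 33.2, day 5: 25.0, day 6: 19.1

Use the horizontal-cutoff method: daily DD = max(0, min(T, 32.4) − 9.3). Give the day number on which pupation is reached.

day 3

Daily DD above 9.3 °C (capped at 23.1): 4.6, 13.6, 7.8, 23.1, 15.7, 9.8.
Cumulative: 4.6, 18.2, 26.0, 49.1, 64.8, 74.6.
The total first reaches 20 DD on day 3.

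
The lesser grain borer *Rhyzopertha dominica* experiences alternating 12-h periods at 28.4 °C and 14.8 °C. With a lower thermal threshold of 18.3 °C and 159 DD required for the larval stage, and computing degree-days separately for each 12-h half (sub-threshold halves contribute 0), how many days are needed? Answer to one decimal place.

31.5 days

Day half: max(0, 28.4 − 18.3) × 0.5 = 10.1 × 0.5 = 5.05 DD.
Night half: max(0, 14.8 − 18.3) × 0.5 = 0.0 × 0.5 = 0.00 DD.
Per 24 h: 5.05 DD/day.
Duration = 159 / 5.05 = 31.485 ≈ 31.5 days.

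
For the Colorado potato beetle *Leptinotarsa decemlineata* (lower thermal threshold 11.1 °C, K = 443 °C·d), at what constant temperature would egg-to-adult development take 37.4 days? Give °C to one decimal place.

Required daily accumulation = 443 / 37.4 = 11.845 DD/day.
T = T_base + 11.845 = 11.1 + 11.845 = 22.945 ≈ 22.9 °C.

22.9 °C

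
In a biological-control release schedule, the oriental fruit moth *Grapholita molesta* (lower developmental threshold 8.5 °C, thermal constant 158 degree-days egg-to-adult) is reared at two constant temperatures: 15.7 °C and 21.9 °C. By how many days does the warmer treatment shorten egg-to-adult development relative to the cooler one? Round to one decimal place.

10.2 days

At 15.7 °C: 158 / (15.7 − 8.5) = 158 / 7.2 = 21.944 d.
At 21.9 °C: 158 / (21.9 − 8.5) = 158 / 13.4 = 11.791 d.
Difference = |21.944 − 11.791| = 10.153 ≈ 10.2 days.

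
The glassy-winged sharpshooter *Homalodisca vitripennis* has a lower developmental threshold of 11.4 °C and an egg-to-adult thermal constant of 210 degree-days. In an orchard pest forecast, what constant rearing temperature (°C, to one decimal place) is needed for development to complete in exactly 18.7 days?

22.6 °C

Required daily accumulation = 210 / 18.7 = 11.230 DD/day.
T = T_base + 11.230 = 11.4 + 11.230 = 22.630 ≈ 22.6 °C.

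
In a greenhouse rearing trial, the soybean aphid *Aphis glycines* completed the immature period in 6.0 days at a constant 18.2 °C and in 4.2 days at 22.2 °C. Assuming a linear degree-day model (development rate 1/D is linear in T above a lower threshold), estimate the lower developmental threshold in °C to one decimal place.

Linear rate model ⇒ the product D·(T − T_b) is constant across temperatures.
6.0·(18.2 − T_b) = 4.2·(22.2 − T_b)
T_b = (6.0·18.2 − 4.2·22.2) / (6.0 − 4.2) = 15.96 / 1.8 = 8.867 °C ≈ 8.9 °C.

8.9 °C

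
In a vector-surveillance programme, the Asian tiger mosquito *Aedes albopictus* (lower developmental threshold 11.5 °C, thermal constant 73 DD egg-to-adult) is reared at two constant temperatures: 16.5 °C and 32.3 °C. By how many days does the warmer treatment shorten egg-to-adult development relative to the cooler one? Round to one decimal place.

11.1 days

At 16.5 °C: 73 / (16.5 − 11.5) = 73 / 5.0 = 14.600 d.
At 32.3 °C: 73 / (32.3 − 11.5) = 73 / 20.8 = 3.510 d.
Difference = |14.600 − 3.510| = 11.090 ≈ 11.1 days.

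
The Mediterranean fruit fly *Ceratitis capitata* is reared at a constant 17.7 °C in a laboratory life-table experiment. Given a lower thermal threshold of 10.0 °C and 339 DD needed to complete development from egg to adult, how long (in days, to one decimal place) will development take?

44.0 days

Daily accumulation = 17.7 − 10.0 = 7.7 DD/day.
Duration = 339 / 7.7 = 44.026 ≈ 44.0 days.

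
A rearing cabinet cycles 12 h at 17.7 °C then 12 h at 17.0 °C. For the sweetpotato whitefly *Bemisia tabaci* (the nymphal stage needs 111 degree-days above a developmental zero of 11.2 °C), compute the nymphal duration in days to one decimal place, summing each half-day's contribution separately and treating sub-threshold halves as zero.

18.0 days

Day half: max(0, 17.7 − 11.2) × 0.5 = 6.5 × 0.5 = 3.25 DD.
Night half: max(0, 17.0 − 11.2) × 0.5 = 5.8 × 0.5 = 2.90 DD.
Per 24 h: 6.15 DD/day.
Duration = 111 / 6.15 = 18.049 ≈ 18.0 days.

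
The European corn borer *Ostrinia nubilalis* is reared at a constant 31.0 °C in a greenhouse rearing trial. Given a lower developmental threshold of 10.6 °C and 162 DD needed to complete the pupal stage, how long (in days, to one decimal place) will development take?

Daily accumulation = 31.0 − 10.6 = 20.4 DD/day.
Duration = 162 / 20.4 = 7.941 ≈ 7.9 days.

7.9 days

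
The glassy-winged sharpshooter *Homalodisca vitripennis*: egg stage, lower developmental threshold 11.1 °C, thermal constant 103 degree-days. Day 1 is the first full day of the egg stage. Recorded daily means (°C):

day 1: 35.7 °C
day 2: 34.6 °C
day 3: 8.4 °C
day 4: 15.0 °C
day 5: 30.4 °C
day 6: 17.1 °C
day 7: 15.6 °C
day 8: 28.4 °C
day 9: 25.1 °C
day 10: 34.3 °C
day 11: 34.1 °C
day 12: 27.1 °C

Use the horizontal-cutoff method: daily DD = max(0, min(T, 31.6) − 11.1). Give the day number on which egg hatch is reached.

Daily DD above 11.1 °C (capped at 20.5): 20.5, 20.5, 0.0, 3.9, 19.3, 6.0, 4.5, 17.3, 14.0, 20.5, 20.5, 16.0.
Cumulative: 20.5, 41.0, 41.0, 44.9, 64.2, 70.2, 74.7, 92.0, 106.0, 126.5, 147.0, 163.0.
The total first reaches 103 DD on day 9.

day 9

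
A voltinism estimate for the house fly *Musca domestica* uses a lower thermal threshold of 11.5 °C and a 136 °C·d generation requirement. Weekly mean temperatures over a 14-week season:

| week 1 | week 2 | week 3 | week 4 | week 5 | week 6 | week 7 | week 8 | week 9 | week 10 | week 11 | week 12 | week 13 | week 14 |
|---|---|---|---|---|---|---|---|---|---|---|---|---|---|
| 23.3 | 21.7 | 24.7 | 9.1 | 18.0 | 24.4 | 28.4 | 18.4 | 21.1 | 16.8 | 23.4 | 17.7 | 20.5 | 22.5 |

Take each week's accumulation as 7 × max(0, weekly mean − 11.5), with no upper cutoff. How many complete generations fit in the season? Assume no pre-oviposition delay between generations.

6 generations

Weekly DD (7 × max(0, T̄ − 11.5)): 82.6, 71.4, 92.4, 0.0, 45.5, 90.3, 118.3, 48.3, 67.2, 37.1, 83.3, 43.4, 63.0, 77.0.
Season total = 919.8 DD.
Complete generations = ⌊919.8 / 136⌋ = 6.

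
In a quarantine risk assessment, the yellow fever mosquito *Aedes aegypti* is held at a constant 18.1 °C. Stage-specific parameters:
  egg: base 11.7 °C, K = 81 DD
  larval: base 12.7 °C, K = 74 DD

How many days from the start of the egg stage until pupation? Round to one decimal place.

26.4 days

egg: 81 / (18.1 − 11.7) = 81 / 6.4 = 12.656 d.
larval: 74 / (18.1 − 12.7) = 74 / 5.4 = 13.704 d.
Sum = 26.360 ≈ 26.4 days.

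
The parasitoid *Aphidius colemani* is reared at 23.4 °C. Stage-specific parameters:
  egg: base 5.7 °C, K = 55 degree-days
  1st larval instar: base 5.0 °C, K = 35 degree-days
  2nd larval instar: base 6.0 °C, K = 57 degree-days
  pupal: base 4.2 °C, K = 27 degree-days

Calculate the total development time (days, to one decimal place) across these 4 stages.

9.7 days

egg: 55 / (23.4 − 5.7) = 55 / 17.7 = 3.107 d.
1st larval instar: 35 / (23.4 − 5.0) = 35 / 18.4 = 1.902 d.
2nd larval instar: 57 / (23.4 − 6.0) = 57 / 17.4 = 3.276 d.
pupal: 27 / (23.4 − 4.2) = 27 / 19.2 = 1.406 d.
Sum = 9.692 ≈ 9.7 days.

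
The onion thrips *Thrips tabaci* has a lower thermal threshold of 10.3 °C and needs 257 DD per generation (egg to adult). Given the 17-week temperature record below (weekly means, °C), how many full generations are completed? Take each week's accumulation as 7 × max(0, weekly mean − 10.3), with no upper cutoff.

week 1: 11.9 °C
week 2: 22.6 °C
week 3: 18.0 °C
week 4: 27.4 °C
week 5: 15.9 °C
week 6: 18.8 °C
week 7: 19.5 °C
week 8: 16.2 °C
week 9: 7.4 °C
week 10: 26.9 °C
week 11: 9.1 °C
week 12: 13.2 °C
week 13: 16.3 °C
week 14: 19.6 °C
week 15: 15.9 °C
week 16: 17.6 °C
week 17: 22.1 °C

3 generations

Weekly DD (7 × max(0, T̄ − 10.3)): 11.2, 86.1, 53.9, 119.7, 39.2, 59.5, 64.4, 41.3, 0.0, 116.2, 0.0, 20.3, 42.0, 65.1, 39.2, 51.1, 82.6.
Season total = 891.8 DD.
Complete generations = ⌊891.8 / 257⌋ = 3.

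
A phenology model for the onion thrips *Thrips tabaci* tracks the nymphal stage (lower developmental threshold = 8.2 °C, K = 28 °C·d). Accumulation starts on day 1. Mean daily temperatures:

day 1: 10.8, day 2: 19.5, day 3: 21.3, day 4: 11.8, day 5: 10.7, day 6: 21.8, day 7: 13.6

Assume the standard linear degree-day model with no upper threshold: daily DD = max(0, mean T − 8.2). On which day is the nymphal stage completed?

day 4

Daily DD above 8.2 °C: 2.6, 11.3, 13.1, 3.6, 2.5, 13.6, 5.4.
Cumulative: 2.6, 13.9, 27.0, 30.6, 33.1, 46.7, 52.1.
The total first reaches 28 DD on day 4.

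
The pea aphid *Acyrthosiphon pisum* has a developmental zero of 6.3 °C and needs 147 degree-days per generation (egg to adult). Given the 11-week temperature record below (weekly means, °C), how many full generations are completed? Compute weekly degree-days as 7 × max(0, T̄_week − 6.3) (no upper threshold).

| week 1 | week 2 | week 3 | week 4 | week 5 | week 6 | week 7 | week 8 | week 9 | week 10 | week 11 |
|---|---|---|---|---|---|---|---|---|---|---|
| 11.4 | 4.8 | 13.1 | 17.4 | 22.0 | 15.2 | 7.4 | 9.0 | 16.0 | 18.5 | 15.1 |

3 generations

Weekly DD (7 × max(0, T̄ − 6.3)): 35.7, 0.0, 47.6, 77.7, 109.9, 62.3, 7.7, 18.9, 67.9, 85.4, 61.6.
Season total = 574.7 DD.
Complete generations = ⌊574.7 / 147⌋ = 3.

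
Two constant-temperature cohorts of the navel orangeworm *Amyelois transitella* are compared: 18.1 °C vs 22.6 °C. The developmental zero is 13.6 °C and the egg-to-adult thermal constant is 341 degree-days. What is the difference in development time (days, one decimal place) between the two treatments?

37.9 days

At 18.1 °C: 341 / (18.1 − 13.6) = 341 / 4.5 = 75.778 d.
At 22.6 °C: 341 / (22.6 − 13.6) = 341 / 9.0 = 37.889 d.
Difference = |75.778 − 37.889| = 37.889 ≈ 37.9 days.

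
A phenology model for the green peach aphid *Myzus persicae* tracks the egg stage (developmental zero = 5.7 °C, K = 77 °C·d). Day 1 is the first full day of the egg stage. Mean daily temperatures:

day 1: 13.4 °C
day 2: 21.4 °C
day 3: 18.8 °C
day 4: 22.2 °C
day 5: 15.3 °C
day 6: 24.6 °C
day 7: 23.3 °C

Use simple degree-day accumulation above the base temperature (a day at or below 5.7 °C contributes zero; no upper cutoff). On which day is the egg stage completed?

Daily DD above 5.7 °C: 7.7, 15.7, 13.1, 16.5, 9.6, 18.9, 17.6.
Cumulative: 7.7, 23.4, 36.5, 53.0, 62.6, 81.5, 99.1.
The total first reaches 77 DD on day 6.

day 6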